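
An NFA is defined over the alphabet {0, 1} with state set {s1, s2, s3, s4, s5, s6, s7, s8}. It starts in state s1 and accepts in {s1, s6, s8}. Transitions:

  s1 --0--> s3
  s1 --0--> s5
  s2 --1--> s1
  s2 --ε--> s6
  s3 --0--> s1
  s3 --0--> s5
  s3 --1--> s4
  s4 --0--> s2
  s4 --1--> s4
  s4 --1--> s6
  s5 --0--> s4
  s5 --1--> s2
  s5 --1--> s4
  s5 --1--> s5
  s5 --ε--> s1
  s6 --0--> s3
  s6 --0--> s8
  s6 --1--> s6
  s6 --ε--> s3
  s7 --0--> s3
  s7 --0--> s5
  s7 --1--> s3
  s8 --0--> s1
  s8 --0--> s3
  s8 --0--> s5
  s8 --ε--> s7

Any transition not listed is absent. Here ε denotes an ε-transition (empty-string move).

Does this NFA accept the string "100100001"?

No

Start in {s1}.
Read '1': {s1} → ∅.
The set is empty and remains empty for the remaining 8 symbols.
The final set ∅ contains no accepting state.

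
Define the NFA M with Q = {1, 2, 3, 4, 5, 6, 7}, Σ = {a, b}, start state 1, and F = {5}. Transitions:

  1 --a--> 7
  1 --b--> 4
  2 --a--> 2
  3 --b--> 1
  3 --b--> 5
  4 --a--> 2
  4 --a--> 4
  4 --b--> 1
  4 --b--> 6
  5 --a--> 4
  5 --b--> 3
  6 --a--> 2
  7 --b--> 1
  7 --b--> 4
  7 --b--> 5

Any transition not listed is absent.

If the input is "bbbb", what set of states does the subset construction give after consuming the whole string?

Start in {1}.
Read 'b': 1→{4}; now {4}.
Read 'b': 4→{1, 6}; now {1, 6}.
Read 'b': 1→{4}, 6→∅; now {4}.
Read 'b': 4→{1, 6}; now {1, 6}.

{1, 6}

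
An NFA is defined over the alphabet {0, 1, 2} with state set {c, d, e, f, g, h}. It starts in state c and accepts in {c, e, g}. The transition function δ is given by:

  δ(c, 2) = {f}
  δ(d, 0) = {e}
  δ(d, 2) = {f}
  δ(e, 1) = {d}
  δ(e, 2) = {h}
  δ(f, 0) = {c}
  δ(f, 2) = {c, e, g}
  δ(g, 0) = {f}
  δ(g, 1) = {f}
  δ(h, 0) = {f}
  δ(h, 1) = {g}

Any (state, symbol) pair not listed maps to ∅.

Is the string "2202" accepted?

Yes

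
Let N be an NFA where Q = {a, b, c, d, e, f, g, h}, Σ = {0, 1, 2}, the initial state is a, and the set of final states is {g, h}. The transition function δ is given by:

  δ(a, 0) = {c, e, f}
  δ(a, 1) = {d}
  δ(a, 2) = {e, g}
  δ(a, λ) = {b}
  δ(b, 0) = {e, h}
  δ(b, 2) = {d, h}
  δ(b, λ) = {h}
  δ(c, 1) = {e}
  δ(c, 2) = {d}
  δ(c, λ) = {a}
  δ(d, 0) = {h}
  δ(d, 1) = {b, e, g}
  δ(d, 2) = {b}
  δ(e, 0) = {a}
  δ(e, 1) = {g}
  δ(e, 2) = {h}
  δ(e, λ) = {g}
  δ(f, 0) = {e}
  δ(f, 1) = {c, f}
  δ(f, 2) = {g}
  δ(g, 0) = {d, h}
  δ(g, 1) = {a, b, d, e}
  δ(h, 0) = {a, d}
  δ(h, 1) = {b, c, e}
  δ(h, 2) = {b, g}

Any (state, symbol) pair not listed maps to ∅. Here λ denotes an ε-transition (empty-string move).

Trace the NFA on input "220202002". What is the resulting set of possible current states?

Start: ε-closure({a}) = {a, b, h}.
Read '2': a→{e, g}, b→{d, h}, h→{b, g}; now {b, d, e, g, h}.
Read '2': b→{d, h}, d→{b}, e→{h}, g→∅, h→{b, g}; now {b, d, g, h}.
Read '0': b→{e, h}, d→{h}, g→{d, h}, h→{a, d}; union {a, d, e, h}; ε-closure = {a, b, d, e, g, h}.
Read '2': a→{e, g}, b→{d, h}, d→{b}, e→{h}, g→∅, h→{b, g}; now {b, d, e, g, h}.
Read '0': b→{e, h}, d→{h}, e→{a}, g→{d, h}, h→{a, d}; union {a, d, e, h}; ε-closure = {a, b, d, e, g, h}.
Read '2': a→{e, g}, b→{d, h}, d→{b}, e→{h}, g→∅, h→{b, g}; now {b, d, e, g, h}.
Read '0': b→{e, h}, d→{h}, e→{a}, g→{d, h}, h→{a, d}; union {a, d, e, h}; ε-closure = {a, b, d, e, g, h}.
Read '0': a→{c, e, f}, b→{e, h}, d→{h}, e→{a}, g→{d, h}, h→{a, d}; union {a, c, d, e, f, h}; ε-closure = {a, b, c, d, e, f, g, h}.
Read '2': a→{e, g}, b→{d, h}, c→{d}, d→{b}, e→{h}, f→{g}, g→∅, h→{b, g}; now {b, d, e, g, h}.

{b, d, e, g, h}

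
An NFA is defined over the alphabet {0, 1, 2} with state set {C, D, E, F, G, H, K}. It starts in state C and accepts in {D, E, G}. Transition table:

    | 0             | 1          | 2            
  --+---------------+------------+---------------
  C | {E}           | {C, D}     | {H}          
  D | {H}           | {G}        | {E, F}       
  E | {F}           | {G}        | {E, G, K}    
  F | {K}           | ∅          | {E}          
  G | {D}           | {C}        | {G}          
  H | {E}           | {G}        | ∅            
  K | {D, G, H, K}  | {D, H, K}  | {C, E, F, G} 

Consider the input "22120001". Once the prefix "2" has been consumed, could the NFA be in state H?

Yes

Start in {C}.
Read '2': {C} → {H}.
State H is in {H}.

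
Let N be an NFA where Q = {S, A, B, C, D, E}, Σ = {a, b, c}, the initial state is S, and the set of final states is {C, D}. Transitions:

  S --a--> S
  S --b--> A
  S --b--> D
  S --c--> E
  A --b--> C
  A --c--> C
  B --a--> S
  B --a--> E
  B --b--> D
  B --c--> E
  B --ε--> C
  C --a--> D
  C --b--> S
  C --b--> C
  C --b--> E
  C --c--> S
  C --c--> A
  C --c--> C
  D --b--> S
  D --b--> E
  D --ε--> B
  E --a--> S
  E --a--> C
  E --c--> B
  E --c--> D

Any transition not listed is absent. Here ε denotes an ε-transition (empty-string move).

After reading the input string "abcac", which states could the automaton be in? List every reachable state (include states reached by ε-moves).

{S, A, C, E}

Start in {S}.
Read 'a': S→{S}; now {S}.
Read 'b': S→{A, D}; union {A, D}; ε-closure = {A, B, C, D}.
Read 'c': A→{C}, B→{E}, C→{S, A, C}, D→∅; now {S, A, C, E}.
Read 'a': S→{S}, A→∅, C→{D}, E→{S, C}; union {S, C, D}; ε-closure = {S, B, C, D}.
Read 'c': S→{E}, B→{E}, C→{S, A, C}, D→∅; now {S, A, C, E}.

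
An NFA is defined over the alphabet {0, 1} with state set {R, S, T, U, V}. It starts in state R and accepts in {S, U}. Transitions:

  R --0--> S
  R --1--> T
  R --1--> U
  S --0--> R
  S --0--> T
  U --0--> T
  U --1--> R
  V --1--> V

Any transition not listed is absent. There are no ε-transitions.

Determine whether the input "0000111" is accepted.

Yes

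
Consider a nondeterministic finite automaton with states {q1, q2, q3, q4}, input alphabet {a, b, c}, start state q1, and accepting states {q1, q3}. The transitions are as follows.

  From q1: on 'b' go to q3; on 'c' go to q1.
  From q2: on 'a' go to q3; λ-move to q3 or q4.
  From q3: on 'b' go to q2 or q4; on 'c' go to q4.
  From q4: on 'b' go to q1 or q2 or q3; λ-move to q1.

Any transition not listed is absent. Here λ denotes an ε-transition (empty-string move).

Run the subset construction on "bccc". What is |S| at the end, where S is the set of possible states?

Start in {q1}.
Read 'b': {q1} → {q3}.
Read 'c': {q3} → {q1, q4}.
Read 'c': {q1, q4} → {q1}.
Read 'c': {q1} → {q1}.
That set has 1 state.

1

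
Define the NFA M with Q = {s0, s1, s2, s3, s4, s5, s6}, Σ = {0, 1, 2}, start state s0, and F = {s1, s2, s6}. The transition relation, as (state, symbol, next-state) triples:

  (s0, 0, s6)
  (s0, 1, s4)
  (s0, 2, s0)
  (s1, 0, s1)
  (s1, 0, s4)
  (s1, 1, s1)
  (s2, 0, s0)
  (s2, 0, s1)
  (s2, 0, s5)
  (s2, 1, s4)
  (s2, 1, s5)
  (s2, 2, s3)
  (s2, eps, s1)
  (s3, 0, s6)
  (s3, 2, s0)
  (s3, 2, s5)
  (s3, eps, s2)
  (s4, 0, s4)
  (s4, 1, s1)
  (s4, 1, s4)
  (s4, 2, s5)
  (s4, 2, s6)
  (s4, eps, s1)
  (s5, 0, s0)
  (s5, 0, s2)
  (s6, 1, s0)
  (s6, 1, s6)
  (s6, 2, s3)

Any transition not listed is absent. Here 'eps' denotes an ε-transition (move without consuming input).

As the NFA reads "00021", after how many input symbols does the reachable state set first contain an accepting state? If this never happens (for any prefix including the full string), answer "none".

1

Start in {s0}.
Read '0': {s0} → {s6}.
None of the earlier sets intersect F, but {s6} does.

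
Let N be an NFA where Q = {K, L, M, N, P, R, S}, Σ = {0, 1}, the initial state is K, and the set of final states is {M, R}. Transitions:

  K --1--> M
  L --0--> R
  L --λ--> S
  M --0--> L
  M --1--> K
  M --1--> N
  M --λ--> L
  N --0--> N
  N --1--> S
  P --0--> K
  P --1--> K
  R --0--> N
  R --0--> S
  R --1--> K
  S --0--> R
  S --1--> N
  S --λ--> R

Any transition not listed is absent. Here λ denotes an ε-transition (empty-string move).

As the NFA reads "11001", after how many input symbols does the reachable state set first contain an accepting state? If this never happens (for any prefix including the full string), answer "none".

Start in {K}.
Read '1': {K} → {L, M, R, S}.
None of the earlier sets intersect F, but {L, M, R, S} does.

1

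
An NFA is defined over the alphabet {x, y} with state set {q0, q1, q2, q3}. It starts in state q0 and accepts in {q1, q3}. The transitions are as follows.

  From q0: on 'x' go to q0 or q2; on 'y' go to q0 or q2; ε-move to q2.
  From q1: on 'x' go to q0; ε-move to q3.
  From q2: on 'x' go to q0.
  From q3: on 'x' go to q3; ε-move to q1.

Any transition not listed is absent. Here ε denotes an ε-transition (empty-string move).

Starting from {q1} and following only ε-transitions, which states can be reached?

{q1, q3}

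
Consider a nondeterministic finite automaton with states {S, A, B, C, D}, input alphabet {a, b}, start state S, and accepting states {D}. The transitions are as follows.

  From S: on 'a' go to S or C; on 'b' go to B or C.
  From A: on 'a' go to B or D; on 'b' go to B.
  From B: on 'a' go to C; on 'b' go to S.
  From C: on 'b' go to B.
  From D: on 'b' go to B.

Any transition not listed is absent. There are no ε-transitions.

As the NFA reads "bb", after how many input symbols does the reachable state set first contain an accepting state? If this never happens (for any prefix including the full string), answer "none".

Start in {S}.
Read 'b': S→{B, C}; now {B, C}.
Read 'b': B→{S}, C→{B}; now {S, B}.
No reachable set along the way intersects F.

none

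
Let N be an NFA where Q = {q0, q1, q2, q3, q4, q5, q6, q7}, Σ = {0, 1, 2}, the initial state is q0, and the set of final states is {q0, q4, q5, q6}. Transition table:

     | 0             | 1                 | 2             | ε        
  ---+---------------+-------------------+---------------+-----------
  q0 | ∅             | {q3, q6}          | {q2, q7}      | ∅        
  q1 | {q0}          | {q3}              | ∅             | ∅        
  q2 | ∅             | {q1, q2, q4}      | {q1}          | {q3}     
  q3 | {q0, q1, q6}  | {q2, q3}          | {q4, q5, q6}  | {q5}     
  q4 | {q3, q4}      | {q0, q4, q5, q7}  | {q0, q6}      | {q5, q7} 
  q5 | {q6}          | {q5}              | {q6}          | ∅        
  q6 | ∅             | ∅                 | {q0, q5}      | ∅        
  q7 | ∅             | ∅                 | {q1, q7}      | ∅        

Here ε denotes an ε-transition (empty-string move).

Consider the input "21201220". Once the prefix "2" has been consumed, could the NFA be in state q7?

Start in {q0}.
Read '2': {q0} → {q2, q3, q5, q7}.
State q7 is in {q2, q3, q5, q7}.

Yes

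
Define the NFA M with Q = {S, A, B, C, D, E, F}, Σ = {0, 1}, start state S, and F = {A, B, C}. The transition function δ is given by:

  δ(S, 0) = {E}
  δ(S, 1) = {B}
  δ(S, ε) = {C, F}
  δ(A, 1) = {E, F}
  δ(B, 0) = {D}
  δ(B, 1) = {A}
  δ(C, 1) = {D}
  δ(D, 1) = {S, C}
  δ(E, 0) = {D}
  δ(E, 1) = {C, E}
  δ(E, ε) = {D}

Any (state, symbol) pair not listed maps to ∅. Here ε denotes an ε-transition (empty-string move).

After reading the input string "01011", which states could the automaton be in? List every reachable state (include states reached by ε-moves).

Start: ε-closure({S}) = {S, C, F}.
Read '0': {S, C, F} → {D, E}.
Read '1': {D, E} → {S, C, D, E, F}.
Read '0': {S, C, D, E, F} → {D, E}.
Read '1': {D, E} → {S, C, D, E, F}.
Read '1': {S, C, D, E, F} → {S, B, C, D, E, F}.

{S, B, C, D, E, F}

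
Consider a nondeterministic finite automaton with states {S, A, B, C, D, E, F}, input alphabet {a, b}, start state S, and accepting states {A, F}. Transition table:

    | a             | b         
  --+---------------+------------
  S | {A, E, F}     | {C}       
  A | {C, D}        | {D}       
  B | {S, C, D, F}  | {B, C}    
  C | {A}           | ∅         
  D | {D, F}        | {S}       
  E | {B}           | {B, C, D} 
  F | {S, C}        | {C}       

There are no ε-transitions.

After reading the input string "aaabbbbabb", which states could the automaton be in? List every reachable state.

{S, C}

Start in {S}.
Read 'a': {S} → {A, E, F}.
Read 'a': {A, E, F} → {S, B, C, D}.
Read 'a': {S, B, C, D} → {S, A, C, D, E, F}.
Read 'b': {S, A, C, D, E, F} → {S, B, C, D}.
Read 'b': {S, B, C, D} → {S, B, C}.
Read 'b': {S, B, C} → {B, C}.
Read 'b': {B, C} → {B, C}.
Read 'a': {B, C} → {S, A, C, D, F}.
Read 'b': {S, A, C, D, F} → {S, C, D}.
Read 'b': {S, C, D} → {S, C}.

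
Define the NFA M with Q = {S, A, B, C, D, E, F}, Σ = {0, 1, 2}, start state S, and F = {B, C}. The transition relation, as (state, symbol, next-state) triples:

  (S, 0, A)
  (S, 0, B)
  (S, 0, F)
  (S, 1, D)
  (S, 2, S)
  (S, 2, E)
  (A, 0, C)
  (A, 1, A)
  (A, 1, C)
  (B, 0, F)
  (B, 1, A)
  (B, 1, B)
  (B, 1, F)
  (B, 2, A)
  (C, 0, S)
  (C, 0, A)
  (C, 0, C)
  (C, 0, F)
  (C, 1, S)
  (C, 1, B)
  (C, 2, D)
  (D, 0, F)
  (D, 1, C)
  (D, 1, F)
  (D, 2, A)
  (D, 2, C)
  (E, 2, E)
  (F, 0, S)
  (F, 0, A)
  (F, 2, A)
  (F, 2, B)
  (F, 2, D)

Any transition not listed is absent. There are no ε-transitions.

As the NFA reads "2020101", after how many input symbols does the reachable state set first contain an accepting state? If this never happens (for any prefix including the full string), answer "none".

2

Start in {S}.
Read '2': S→{S, E}; now {S, E}.
Read '0': S→{A, B, F}, E→∅; now {A, B, F}.
None of the earlier sets intersect F, but {A, B, F} does.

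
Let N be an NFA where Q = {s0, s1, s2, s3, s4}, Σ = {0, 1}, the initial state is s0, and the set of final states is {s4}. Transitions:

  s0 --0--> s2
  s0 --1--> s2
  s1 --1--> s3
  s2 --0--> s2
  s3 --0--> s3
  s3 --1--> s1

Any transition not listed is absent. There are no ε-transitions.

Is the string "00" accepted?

Start in {s0}.
Read '0': s0→{s2}; now {s2}.
Read '0': s2→{s2}; now {s2}.
The final set {s2} contains no accepting state.

No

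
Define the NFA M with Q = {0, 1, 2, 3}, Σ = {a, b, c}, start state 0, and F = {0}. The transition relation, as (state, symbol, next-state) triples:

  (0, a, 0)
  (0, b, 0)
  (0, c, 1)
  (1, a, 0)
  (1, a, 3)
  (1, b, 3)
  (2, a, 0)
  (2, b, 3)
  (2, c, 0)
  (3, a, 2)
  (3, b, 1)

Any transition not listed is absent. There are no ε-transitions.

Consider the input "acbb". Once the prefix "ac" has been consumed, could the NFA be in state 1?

Start in {0}.
Read 'a': 0→{0}; now {0}.
Read 'c': 0→{1}; now {1}.
State 1 is in {1}.

Yes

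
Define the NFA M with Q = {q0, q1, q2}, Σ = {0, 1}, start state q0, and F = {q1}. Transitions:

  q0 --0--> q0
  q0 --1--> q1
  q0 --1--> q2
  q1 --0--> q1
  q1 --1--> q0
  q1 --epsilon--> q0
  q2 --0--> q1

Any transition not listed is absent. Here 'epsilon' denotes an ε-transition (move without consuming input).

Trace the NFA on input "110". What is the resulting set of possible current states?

{q0, q1}

Start in {q0}.
Read '1': q0→{q1, q2}; union {q1, q2}; ε-closure = {q0, q1, q2}.
Read '1': q0→{q1, q2}, q1→{q0}, q2→∅; now {q0, q1, q2}.
Read '0': q0→{q0}, q1→{q1}, q2→{q1}; now {q0, q1}.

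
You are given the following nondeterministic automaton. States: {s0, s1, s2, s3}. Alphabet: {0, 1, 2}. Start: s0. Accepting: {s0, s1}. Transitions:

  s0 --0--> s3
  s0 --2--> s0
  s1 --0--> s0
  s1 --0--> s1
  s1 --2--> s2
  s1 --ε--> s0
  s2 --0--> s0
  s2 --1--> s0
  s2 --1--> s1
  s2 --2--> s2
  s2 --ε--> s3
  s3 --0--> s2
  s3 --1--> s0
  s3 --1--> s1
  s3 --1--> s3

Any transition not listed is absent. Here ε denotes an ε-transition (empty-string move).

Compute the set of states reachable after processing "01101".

{s0, s1, s3}

Start in {s0}.
Read '0': s0→{s3}; now {s3}.
Read '1': s3→{s0, s1, s3}; now {s0, s1, s3}.
Read '1': s0→∅, s1→∅, s3→{s0, s1, s3}; now {s0, s1, s3}.
Read '0': s0→{s3}, s1→{s0, s1}, s3→{s2}; now {s0, s1, s2, s3}.
Read '1': s0→∅, s1→∅, s2→{s0, s1}, s3→{s0, s1, s3}; now {s0, s1, s3}.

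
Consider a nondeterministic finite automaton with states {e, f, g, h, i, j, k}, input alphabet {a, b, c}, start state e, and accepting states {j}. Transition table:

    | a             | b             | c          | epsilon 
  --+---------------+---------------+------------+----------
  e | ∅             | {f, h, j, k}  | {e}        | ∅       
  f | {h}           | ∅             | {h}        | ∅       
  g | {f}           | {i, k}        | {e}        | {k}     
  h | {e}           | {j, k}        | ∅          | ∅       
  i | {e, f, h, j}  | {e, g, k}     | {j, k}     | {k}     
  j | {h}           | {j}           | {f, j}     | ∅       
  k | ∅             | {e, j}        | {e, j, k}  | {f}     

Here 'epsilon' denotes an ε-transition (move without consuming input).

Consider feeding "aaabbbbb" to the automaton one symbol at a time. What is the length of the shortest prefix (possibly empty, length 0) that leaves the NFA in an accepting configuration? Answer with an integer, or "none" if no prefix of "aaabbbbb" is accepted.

none

Start in {e}.
Read 'a': e→∅; now ∅.
The set is empty and remains empty for the remaining 7 symbols.
No reachable set along the way intersects F.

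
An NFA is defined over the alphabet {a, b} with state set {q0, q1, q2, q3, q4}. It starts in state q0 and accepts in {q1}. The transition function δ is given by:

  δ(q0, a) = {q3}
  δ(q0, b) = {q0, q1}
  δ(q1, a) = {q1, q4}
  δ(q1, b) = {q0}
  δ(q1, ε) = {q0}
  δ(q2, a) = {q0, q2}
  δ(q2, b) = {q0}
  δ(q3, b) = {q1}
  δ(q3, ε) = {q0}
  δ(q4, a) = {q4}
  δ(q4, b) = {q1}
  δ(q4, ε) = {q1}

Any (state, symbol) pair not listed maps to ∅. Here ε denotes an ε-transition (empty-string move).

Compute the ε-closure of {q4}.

Begin with {q4}.
ε-move q4 → q1; add q1.
ε-move q1 → q0; add q0.

{q0, q1, q4}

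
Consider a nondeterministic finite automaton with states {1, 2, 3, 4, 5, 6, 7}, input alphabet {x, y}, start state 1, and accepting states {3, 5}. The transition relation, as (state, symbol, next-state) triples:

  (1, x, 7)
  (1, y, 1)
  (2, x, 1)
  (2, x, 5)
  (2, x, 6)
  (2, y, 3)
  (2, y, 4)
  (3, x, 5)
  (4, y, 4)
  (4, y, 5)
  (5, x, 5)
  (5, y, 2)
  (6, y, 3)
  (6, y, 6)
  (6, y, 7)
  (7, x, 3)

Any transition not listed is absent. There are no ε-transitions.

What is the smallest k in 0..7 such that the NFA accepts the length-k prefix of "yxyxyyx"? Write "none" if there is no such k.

none

Start in {1}.
Read 'y': {1} → {1}.
Read 'x': {1} → {7}.
Read 'y': {7} → ∅.
The set is empty and remains empty for the remaining 4 symbols.
No reachable set along the way intersects F.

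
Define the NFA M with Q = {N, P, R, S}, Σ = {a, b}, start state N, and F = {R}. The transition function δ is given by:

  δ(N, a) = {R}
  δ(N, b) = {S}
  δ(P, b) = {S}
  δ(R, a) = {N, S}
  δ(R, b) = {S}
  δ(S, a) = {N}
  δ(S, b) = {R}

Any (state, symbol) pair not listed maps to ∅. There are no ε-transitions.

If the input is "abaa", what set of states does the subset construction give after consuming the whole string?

Start in {N}.
Read 'a': N→{R}; now {R}.
Read 'b': R→{S}; now {S}.
Read 'a': S→{N}; now {N}.
Read 'a': N→{R}; now {R}.

{R}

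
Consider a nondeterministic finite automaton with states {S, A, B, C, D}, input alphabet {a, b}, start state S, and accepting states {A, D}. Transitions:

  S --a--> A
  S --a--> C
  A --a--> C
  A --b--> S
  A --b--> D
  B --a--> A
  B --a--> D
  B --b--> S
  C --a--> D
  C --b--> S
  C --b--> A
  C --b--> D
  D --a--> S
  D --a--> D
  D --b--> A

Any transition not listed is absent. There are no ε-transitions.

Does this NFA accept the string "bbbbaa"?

No

Start in {S}.
Read 'b': S→∅; now ∅.
The set is empty and remains empty for the remaining 5 symbols.
The final set ∅ contains no accepting state.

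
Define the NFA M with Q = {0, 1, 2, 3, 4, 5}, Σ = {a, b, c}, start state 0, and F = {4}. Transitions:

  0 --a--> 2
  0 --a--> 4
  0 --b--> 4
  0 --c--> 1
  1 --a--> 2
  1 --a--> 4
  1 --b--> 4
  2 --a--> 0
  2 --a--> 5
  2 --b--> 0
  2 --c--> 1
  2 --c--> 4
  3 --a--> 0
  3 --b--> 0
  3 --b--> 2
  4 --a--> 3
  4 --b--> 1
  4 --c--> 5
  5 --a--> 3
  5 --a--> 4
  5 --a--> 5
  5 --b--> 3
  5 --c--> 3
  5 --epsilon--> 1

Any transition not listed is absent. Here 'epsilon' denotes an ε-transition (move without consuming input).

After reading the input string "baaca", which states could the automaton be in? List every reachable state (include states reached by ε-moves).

Start in {0}.
Read 'b': 0→{4}; now {4}.
Read 'a': 4→{3}; now {3}.
Read 'a': 3→{0}; now {0}.
Read 'c': 0→{1}; now {1}.
Read 'a': 1→{2, 4}; now {2, 4}.

{2, 4}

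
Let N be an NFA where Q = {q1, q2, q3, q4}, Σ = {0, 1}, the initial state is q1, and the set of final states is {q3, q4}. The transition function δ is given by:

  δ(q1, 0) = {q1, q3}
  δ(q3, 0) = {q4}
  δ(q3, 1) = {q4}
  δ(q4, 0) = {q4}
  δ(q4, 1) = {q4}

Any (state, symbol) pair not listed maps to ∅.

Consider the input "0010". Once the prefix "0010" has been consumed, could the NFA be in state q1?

Start in {q1}.
Read '0': q1→{q1, q3}; now {q1, q3}.
Read '0': q1→{q1, q3}, q3→{q4}; now {q1, q3, q4}.
Read '1': q1→∅, q3→{q4}, q4→{q4}; now {q4}.
Read '0': q4→{q4}; now {q4}.
State q1 is not in {q4}.

No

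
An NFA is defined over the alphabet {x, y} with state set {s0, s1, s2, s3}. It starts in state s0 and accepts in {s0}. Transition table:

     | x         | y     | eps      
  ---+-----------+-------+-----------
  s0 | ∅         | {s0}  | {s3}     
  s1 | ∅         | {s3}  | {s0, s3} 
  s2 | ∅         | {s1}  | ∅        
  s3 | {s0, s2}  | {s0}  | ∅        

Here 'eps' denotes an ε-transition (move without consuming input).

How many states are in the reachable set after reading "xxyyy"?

Start: ε-closure({s0}) = {s0, s3}.
Read 'x': s0→∅, s3→{s0, s2}; union {s0, s2}; ε-closure = {s0, s2, s3}.
Read 'x': s0→∅, s2→∅, s3→{s0, s2}; union {s0, s2}; ε-closure = {s0, s2, s3}.
Read 'y': s0→{s0}, s2→{s1}, s3→{s0}; union {s0, s1}; ε-closure = {s0, s1, s3}.
Read 'y': s0→{s0}, s1→{s3}, s3→{s0}; now {s0, s3}.
Read 'y': s0→{s0}, s3→{s0}; union {s0}; ε-closure = {s0, s3}.
That set has 2 states.

2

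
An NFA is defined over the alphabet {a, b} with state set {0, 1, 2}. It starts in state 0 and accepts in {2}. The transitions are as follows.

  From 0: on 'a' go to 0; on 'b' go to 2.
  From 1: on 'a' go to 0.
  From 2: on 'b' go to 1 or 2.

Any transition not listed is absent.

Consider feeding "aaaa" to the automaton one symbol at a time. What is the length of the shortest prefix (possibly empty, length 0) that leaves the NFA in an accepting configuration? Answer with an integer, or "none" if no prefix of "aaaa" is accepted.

Start in {0}.
Read 'a': 0→{0}; now {0}.
Read 'a': 0→{0}; now {0}.
Read 'a': 0→{0}; now {0}.
Read 'a': 0→{0}; now {0}.
No reachable set along the way intersects F.

none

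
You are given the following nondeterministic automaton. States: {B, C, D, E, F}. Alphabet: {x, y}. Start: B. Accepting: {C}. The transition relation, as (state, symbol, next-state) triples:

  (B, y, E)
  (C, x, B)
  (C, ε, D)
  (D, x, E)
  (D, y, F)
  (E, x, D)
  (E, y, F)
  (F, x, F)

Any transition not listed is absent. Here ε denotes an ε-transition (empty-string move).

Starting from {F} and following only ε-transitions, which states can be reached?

Begin with {F}.
No ε-moves leave this set, so the closure equals the set itself.

{F}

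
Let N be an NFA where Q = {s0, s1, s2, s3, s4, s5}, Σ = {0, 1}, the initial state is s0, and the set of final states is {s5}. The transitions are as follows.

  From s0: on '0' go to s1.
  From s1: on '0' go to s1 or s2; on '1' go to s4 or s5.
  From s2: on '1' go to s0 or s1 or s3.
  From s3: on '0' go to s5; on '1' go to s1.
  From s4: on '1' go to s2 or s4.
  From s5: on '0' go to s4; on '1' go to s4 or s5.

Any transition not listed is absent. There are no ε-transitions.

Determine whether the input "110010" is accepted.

No

Start in {s0}.
Read '1': {s0} → ∅.
The set is empty and remains empty for the remaining 5 symbols.
The final set ∅ contains no accepting state.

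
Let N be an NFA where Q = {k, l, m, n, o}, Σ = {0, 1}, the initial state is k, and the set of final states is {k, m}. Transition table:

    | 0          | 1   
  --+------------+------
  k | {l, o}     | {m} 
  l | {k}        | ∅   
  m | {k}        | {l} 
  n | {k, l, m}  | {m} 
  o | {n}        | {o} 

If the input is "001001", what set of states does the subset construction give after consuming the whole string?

Start in {k}.
Read '0': k→{l, o}; now {l, o}.
Read '0': l→{k}, o→{n}; now {k, n}.
Read '1': k→{m}, n→{m}; now {m}.
Read '0': m→{k}; now {k}.
Read '0': k→{l, o}; now {l, o}.
Read '1': l→∅, o→{o}; now {o}.

{o}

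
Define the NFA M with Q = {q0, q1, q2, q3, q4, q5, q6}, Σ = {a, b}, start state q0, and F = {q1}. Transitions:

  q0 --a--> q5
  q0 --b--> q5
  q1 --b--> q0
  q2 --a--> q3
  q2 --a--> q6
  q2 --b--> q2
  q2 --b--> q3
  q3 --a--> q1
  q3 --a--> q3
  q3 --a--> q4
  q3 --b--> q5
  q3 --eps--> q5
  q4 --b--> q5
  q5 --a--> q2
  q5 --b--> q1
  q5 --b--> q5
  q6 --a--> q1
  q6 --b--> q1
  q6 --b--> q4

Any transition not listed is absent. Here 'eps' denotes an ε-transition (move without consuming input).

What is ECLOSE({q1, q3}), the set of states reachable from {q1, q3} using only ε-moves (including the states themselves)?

{q1, q3, q5}

Begin with {q1, q3}.
ε-move q3 → q5; add q5.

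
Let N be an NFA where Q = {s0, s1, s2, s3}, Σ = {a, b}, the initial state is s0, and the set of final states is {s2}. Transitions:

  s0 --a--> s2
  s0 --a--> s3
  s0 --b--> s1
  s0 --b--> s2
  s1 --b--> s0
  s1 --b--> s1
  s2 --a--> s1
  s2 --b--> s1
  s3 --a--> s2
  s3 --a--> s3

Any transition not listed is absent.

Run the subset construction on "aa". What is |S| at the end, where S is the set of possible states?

Start in {s0}.
Read 'a': {s0} → {s2, s3}.
Read 'a': {s2, s3} → {s1, s2, s3}.
That set has 3 states.

3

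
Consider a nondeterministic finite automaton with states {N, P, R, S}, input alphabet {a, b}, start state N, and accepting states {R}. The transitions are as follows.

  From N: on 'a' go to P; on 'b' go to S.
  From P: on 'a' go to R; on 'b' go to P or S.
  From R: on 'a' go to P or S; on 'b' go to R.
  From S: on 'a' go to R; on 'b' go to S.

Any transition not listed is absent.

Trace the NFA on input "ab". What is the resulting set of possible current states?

{P, S}

Start in {N}.
Read 'a': N→{P}; now {P}.
Read 'b': P→{P, S}; now {P, S}.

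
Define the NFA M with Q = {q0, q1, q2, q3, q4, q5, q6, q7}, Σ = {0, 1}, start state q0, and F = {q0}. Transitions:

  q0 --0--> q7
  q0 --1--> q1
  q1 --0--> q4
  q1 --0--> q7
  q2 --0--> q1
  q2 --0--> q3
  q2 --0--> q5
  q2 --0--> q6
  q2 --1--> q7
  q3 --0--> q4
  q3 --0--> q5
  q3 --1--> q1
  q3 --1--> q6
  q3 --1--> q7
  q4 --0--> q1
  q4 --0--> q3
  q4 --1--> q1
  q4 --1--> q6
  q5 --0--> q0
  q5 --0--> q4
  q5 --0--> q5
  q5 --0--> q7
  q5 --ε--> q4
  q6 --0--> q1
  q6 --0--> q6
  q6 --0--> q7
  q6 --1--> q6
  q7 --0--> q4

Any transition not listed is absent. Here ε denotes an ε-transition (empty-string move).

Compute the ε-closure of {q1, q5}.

{q1, q4, q5}

Begin with {q1, q5}.
ε-move q5 → q4; add q4.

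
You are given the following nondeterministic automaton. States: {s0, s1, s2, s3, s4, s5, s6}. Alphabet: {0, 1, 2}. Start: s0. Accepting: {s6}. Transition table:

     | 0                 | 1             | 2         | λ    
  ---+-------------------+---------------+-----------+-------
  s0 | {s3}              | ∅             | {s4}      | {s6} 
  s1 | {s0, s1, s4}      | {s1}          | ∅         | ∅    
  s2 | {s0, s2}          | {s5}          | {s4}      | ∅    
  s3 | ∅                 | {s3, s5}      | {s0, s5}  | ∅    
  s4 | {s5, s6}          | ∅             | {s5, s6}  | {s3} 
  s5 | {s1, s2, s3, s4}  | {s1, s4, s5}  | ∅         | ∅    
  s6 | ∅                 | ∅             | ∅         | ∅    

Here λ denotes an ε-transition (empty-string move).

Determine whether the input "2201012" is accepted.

Yes

Start: ε-closure({s0}) = {s0, s6}.
Read '2': {s0, s6} → {s3, s4}.
Read '2': {s3, s4} → {s0, s5, s6}.
Read '0': {s0, s5, s6} → {s1, s2, s3, s4}.
Read '1': {s1, s2, s3, s4} → {s1, s3, s5}.
Read '0': {s1, s3, s5} → {s0, s1, s2, s3, s4, s6}.
Read '1': {s0, s1, s2, s3, s4, s6} → {s1, s3, s5}.
Read '2': {s1, s3, s5} → {s0, s5, s6}.
The final set {s0, s5, s6} contains the accepting state s6.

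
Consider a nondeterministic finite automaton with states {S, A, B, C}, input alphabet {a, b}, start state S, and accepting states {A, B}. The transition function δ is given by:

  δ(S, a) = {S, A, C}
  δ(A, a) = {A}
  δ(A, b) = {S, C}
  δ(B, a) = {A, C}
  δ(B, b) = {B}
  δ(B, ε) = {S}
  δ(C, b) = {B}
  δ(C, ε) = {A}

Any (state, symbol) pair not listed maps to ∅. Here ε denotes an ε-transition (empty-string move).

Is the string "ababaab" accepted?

Start in {S}.
Read 'a': S→{S, A, C}; now {S, A, C}.
Read 'b': S→∅, A→{S, C}, C→{B}; union {S, B, C}; ε-closure = {S, A, B, C}.
Read 'a': S→{S, A, C}, A→{A}, B→{A, C}, C→∅; now {S, A, C}.
Read 'b': S→∅, A→{S, C}, C→{B}; union {S, B, C}; ε-closure = {S, A, B, C}.
Read 'a': S→{S, A, C}, A→{A}, B→{A, C}, C→∅; now {S, A, C}.
Read 'a': S→{S, A, C}, A→{A}, C→∅; now {S, A, C}.
Read 'b': S→∅, A→{S, C}, C→{B}; union {S, B, C}; ε-closure = {S, A, B, C}.
The final set {S, A, B, C} contains the accepting states A, B.

Yes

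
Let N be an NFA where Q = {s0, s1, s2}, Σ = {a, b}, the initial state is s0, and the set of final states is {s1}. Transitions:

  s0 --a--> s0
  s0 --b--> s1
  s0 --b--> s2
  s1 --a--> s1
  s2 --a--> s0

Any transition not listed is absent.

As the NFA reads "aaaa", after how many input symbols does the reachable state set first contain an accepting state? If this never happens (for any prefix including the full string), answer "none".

Start in {s0}.
Read 'a': {s0} → {s0}.
Read 'a': {s0} → {s0}.
Read 'a': {s0} → {s0}.
Read 'a': {s0} → {s0}.
No reachable set along the way intersects F.

none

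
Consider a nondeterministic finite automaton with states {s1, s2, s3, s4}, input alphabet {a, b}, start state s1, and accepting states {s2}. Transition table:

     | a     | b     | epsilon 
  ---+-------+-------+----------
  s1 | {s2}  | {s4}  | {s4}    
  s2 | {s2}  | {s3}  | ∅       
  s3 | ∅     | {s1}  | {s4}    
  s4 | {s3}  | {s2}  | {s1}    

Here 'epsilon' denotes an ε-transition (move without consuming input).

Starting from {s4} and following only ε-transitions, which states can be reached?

Begin with {s4}.
ε-move s4 → s1; add s1.

{s1, s4}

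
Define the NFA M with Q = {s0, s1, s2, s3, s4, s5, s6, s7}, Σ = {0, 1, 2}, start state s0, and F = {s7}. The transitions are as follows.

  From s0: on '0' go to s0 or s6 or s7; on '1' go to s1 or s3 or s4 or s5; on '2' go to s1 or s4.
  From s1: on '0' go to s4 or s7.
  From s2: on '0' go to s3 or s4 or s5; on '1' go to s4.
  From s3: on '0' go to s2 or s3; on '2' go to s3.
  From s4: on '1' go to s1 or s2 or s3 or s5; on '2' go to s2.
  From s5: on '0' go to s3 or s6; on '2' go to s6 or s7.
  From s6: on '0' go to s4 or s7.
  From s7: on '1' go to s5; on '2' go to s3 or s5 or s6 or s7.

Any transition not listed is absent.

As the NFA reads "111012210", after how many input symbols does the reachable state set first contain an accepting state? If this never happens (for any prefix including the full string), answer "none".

Start in {s0}.
Read '1': {s0} → {s1, s3, s4, s5}.
Read '1': {s1, s3, s4, s5} → {s1, s2, s3, s5}.
Read '1': {s1, s2, s3, s5} → {s4}.
Read '0': {s4} → ∅.
The set is empty and remains empty for the remaining 5 symbols.
No reachable set along the way intersects F.

none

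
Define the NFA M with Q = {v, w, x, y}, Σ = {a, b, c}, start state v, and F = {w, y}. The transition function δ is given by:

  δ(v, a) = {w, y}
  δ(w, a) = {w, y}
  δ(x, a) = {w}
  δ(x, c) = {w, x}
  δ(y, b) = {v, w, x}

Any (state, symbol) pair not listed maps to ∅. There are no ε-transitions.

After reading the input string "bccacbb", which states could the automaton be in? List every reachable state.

Start in {v}.
Read 'b': {v} → ∅.
The set is empty and remains empty for the remaining 6 symbols.

∅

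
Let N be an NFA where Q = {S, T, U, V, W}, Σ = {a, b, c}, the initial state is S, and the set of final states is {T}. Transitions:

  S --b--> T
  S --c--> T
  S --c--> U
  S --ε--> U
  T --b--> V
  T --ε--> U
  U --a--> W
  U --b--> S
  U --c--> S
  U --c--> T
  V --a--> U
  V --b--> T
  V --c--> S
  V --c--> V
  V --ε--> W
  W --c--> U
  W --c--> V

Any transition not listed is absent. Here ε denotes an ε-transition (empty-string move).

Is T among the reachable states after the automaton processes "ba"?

Start: ε-closure({S}) = {S, U}.
Read 'b': {S, U} → {S, T, U}.
Read 'a': {S, T, U} → {W}.
State T is not in {W}.

No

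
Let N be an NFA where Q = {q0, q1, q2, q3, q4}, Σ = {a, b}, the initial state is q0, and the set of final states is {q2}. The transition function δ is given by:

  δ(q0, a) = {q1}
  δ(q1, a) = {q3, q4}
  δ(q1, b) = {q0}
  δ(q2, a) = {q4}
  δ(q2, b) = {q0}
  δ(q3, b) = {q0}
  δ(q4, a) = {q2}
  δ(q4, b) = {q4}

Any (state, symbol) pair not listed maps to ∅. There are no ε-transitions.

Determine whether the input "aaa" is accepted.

Yes

Start in {q0}.
Read 'a': q0→{q1}; now {q1}.
Read 'a': q1→{q3, q4}; now {q3, q4}.
Read 'a': q3→∅, q4→{q2}; now {q2}.
The final set {q2} contains the accepting state q2.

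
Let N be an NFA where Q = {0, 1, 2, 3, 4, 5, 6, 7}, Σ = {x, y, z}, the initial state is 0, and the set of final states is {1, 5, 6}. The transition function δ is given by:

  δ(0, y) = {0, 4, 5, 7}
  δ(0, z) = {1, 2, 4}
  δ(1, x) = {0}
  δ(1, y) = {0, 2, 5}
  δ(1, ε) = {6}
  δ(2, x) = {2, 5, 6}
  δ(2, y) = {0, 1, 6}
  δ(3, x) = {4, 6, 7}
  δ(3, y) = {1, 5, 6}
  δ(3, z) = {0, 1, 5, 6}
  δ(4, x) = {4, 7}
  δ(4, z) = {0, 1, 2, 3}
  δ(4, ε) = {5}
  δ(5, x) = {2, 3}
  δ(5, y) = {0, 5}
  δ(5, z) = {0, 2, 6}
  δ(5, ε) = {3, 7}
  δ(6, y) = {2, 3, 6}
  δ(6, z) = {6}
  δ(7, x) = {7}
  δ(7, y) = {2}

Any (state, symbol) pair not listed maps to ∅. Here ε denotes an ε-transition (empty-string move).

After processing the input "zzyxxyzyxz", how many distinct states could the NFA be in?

8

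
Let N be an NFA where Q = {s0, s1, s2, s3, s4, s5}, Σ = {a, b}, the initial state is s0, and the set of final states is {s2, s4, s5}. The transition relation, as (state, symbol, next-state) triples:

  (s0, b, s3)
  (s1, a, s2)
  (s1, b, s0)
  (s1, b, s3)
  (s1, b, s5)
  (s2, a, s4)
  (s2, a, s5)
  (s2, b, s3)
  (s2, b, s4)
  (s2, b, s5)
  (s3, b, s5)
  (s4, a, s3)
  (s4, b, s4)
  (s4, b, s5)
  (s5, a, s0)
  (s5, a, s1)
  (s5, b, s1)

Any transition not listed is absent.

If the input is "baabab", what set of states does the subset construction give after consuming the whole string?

∅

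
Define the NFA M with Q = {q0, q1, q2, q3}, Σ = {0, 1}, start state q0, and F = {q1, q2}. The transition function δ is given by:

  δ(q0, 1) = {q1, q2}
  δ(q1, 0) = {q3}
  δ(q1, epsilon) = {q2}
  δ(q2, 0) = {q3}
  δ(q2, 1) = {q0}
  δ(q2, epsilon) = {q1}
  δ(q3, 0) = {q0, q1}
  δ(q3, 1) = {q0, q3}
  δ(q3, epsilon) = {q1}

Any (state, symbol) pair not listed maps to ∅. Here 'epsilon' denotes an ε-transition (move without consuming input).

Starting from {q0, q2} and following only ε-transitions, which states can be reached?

Begin with {q0, q2}.
ε-move q2 → q1; add q1.

{q0, q1, q2}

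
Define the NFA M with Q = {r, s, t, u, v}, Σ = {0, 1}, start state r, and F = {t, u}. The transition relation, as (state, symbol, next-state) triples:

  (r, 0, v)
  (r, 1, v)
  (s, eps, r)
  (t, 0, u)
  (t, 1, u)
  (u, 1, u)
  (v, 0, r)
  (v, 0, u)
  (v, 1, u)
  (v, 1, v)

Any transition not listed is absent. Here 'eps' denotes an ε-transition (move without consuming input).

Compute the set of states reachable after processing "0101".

{u, v}

Start in {r}.
Read '0': {r} → {v}.
Read '1': {v} → {u, v}.
Read '0': {u, v} → {r, u}.
Read '1': {r, u} → {u, v}.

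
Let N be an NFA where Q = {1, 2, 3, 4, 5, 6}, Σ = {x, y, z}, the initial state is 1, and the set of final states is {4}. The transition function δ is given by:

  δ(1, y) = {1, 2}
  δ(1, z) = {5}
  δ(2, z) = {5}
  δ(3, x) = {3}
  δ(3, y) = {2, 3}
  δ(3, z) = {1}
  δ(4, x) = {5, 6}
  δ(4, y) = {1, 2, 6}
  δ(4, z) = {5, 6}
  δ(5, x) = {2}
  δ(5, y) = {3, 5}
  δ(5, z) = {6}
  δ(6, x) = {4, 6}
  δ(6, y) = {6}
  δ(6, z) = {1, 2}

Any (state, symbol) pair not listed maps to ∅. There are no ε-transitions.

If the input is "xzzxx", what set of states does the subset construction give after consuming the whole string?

∅

Start in {1}.
Read 'x': {1} → ∅.
The set is empty and remains empty for the remaining 4 symbols.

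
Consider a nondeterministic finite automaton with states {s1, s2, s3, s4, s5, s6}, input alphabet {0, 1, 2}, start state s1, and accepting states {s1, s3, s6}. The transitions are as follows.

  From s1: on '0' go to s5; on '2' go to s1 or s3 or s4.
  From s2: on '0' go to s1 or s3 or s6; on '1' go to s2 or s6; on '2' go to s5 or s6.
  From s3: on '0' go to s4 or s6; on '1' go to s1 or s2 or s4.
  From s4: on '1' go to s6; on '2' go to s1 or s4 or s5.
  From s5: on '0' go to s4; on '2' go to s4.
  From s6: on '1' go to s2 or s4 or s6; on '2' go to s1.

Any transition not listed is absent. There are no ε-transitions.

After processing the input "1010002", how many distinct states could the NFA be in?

0

Start in {s1}.
Read '1': s1→∅; now ∅.
The set is empty and remains empty for the remaining 6 symbols.
That set has 0 states.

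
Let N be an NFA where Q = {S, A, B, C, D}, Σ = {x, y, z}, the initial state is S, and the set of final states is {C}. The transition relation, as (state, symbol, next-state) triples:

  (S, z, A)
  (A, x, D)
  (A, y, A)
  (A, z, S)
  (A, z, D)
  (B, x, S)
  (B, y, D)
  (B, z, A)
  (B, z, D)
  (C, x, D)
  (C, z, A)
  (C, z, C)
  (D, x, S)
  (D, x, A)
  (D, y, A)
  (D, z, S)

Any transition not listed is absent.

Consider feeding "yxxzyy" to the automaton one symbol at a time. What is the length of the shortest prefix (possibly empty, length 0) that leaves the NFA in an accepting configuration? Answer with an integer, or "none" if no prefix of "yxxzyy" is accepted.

none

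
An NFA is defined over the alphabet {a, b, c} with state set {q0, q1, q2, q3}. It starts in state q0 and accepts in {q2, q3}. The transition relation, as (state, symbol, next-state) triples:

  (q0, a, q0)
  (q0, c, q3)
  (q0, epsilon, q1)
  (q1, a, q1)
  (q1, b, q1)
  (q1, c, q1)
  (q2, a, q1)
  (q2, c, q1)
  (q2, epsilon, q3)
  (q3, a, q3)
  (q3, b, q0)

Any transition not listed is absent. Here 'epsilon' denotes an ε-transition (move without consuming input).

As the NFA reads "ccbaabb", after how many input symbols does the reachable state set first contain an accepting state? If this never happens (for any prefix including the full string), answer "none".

1

Start: ε-closure({q0}) = {q0, q1}.
Read 'c': {q0, q1} → {q1, q3}.
None of the earlier sets intersect F, but {q1, q3} does.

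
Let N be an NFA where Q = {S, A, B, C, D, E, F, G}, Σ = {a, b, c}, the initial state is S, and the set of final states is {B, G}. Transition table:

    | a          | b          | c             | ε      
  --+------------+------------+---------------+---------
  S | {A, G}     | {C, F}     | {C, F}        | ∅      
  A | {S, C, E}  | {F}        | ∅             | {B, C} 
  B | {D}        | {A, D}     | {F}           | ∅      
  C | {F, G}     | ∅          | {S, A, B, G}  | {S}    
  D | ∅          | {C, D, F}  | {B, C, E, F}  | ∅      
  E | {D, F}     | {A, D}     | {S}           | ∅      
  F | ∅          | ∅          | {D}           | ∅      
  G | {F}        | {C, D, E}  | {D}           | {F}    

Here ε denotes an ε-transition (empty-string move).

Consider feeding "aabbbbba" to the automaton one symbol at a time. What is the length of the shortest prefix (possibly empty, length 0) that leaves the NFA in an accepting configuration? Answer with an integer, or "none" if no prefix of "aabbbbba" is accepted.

Start in {S}.
Read 'a': S→{A, G}; union {A, G}; ε-closure = {S, A, B, C, F, G}.
None of the earlier sets intersect F, but {S, A, B, C, F, G} does.

1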